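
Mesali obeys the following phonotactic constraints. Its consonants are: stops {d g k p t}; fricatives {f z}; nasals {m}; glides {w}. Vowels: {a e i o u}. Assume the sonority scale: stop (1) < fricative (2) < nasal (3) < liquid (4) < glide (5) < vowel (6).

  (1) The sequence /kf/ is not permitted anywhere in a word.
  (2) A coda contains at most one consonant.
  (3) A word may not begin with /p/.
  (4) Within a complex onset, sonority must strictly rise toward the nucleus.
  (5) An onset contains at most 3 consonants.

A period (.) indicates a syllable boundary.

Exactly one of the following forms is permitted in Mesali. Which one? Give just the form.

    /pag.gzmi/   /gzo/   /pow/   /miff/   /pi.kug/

/pag.gzmi/ — violates constraint 3: word begins with /p/ → not permitted
/gzo/ — σ1 onset /gz/ (1→2 rises), coda /∅/ ok → permitted
/pow/ — violates constraint 3: word begins with /p/ → not permitted
/miff/ — violates constraint 2: syllable 1 coda /ff/ has 2 consonants (> 1) → not permitted
/pi.kug/ — violates constraint 3: word begins with /p/ → not permitted

/gzo/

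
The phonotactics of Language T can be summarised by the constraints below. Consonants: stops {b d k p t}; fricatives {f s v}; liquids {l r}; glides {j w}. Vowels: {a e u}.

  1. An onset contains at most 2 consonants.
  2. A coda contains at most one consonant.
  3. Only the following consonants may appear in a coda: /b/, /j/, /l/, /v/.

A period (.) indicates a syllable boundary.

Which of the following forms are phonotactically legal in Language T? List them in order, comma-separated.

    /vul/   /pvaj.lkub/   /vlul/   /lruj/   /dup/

/vul/ — σ1 onset /v/, coda /l/ ok → phonotactically legal
/pvaj.lkub/ — σ1 onset /pv/ (2C), coda /j/ ok; σ2 onset /lk/ (2C), coda /b/ ok → phonotactically legal
/vlul/ — σ1 onset /vl/ (2C), coda /l/ ok → phonotactically legal
/lruj/ — σ1 onset /lr/ (2C), coda /j/ ok → phonotactically legal
/dup/ — violates constraint 3: syllable 1 coda contains /p/, which is not a licensed coda consonant → phonotactically illegal

/vul/, /pvaj.lkub/, /vlul/, /lruj/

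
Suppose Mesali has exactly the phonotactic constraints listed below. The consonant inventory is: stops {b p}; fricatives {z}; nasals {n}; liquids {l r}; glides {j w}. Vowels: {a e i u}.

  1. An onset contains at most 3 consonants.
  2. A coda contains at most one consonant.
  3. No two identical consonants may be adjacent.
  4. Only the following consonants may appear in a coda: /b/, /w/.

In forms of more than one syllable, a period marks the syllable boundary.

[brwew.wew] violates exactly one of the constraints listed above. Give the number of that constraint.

[brwew.wew]: adjacent identical consonants /ww/.
This is a violation of constraint 3: "No two identical consonants may be adjacent."
The remaining constraints (1, 2, 4) are satisfied.

3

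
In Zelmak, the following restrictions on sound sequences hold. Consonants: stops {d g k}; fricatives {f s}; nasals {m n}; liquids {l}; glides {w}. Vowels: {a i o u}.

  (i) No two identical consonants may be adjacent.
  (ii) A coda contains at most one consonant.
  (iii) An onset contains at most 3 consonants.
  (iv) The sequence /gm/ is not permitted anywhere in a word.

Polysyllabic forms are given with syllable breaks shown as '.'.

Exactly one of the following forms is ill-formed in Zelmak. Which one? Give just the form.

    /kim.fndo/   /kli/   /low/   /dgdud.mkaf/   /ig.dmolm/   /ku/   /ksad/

/kim.fndo/ — σ1 onset /k/, coda /m/ ok; σ2 onset /fnd/ (3C), coda /∅/ ok → well-formed
/kli/ — σ1 onset /kl/ (2C), coda /∅/ ok → well-formed
/low/ — σ1 onset /l/, coda /w/ ok → well-formed
/dgdud.mkaf/ — σ1 onset /dgd/ (3C), coda /d/ ok; σ2 onset /mk/ (2C), coda /f/ ok → well-formed
/ig.dmolm/ — violates constraint (ii): syllable 2 coda /lm/ has 2 consonants (> 1) → ill-formed
/ku/ — σ1 onset /k/, coda /∅/ ok → well-formed
/ksad/ — σ1 onset /ks/ (2C), coda /d/ ok → well-formed

/ig.dmolm/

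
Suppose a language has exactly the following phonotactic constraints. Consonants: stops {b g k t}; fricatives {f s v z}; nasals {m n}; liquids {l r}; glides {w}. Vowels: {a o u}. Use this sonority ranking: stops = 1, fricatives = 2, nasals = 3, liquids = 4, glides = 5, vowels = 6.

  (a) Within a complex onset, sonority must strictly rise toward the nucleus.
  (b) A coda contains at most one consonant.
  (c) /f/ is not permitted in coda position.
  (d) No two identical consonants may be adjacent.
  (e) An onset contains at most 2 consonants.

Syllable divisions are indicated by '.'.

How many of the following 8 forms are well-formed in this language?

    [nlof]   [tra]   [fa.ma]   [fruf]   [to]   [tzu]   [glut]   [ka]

[nlof] — violates constraint (c): syllable 1 coda contains /f/ → ill-formed
[tra] — σ1 onset /tr/ (1→4 rises), coda /∅/ ok → well-formed
[fa.ma] — σ1 onset /f/, coda /∅/ ok; σ2 onset /m/, coda /∅/ ok → well-formed
[fruf] — violates constraint (c): syllable 1 coda contains /f/ → ill-formed
[to] — σ1 onset /t/, coda /∅/ ok → well-formed
[tzu] — σ1 onset /tz/ (1→2 rises), coda /∅/ ok → well-formed
[glut] — σ1 onset /gl/ (1→4 rises), coda /t/ ok → well-formed
[ka] — σ1 onset /k/, coda /∅/ ok → well-formed
Well-formed: [tra], [fa.ma], [to], [tzu], [glut], [ka] → 6.

6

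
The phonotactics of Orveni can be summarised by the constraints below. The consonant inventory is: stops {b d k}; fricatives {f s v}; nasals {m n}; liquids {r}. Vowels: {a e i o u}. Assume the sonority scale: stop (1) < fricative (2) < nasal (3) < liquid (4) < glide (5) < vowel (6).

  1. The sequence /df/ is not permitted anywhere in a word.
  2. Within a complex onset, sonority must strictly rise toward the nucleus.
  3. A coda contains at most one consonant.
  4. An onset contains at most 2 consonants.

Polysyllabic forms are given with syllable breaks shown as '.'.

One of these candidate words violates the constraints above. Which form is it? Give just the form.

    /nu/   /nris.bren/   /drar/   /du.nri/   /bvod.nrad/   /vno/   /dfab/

/dfab/

/nu/ — σ1 onset /n/, coda /∅/ ok → well-formed
/nris.bren/ — σ1 onset /nr/ (3→4 rises), coda /s/ ok; σ2 onset /br/ (1→4 rises), coda /n/ ok → well-formed
/drar/ — σ1 onset /dr/ (1→4 rises), coda /r/ ok → well-formed
/du.nri/ — σ1 onset /d/, coda /∅/ ok; σ2 onset /nr/ (3→4 rises), coda /∅/ ok → well-formed
/bvod.nrad/ — σ1 onset /bv/ (1→2 rises), coda /d/ ok; σ2 onset /nr/ (3→4 rises), coda /d/ ok → well-formed
/vno/ — σ1 onset /vn/ (2→3 rises), coda /∅/ ok → well-formed
/dfab/ — violates constraint 1: contains banned sequence /df/ → ill-formed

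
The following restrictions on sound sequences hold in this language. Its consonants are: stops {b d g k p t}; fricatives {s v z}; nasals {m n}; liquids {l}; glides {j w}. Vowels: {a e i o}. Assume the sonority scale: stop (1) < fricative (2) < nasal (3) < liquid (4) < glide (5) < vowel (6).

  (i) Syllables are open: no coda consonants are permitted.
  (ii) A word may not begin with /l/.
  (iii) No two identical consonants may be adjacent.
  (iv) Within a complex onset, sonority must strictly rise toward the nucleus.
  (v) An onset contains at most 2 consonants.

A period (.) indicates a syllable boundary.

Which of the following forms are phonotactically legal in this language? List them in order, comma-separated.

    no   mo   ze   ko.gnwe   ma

no — σ1 onset /n/, coda /∅/ ok → phonotactically legal
mo — σ1 onset /m/, coda /∅/ ok → phonotactically legal
ze — σ1 onset /z/, coda /∅/ ok → phonotactically legal
ko.gnwe — violates constraint (v): syllable 2 onset /gnw/ has 3 consonants (> 2) → phonotactically illegal
ma — σ1 onset /m/, coda /∅/ ok → phonotactically legal

no, mo, ze, ma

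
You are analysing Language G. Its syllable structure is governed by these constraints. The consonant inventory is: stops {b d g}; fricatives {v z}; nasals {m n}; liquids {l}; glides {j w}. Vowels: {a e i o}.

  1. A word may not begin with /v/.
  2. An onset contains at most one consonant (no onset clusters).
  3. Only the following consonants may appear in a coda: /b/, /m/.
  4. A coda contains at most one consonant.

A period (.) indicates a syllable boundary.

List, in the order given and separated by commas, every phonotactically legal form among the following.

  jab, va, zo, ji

jab, zo, ji

jab — σ1 onset /j/, coda /b/ ok → phonotactically legal
va — violates constraint 1: word begins with /v/ → phonotactically illegal
zo — σ1 onset /z/, coda /∅/ ok → phonotactically legal
ji — σ1 onset /j/, coda /∅/ ok → phonotactically legal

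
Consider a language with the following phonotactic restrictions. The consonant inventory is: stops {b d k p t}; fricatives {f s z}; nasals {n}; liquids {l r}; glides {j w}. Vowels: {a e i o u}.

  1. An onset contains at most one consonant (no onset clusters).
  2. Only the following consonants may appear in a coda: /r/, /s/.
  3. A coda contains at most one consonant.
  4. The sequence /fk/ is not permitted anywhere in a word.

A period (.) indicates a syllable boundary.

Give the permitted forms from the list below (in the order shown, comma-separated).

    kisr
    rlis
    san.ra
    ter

ter

kisr — violates constraint 3: syllable 1 coda /sr/ has 2 consonants (> 1) → not permitted
rlis — violates constraint 1: syllable 1 onset /rl/ has 2 consonants (> 1) → not permitted
san.ra — violates constraint 2: syllable 1 coda contains /n/, which is not a licensed coda consonant → not permitted
ter — σ1 onset /t/, coda /r/ ok → permitted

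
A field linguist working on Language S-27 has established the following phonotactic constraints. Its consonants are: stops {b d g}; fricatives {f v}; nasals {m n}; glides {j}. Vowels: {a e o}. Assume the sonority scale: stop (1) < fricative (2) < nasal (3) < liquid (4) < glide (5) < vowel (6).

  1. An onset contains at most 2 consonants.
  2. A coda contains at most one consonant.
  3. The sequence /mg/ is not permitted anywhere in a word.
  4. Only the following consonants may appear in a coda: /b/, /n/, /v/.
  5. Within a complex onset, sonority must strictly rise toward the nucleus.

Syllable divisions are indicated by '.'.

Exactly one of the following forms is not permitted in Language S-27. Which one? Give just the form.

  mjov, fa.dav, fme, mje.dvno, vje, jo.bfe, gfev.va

mjov — σ1 onset /mj/ (3→5 rises), coda /v/ ok → permitted
fa.dav — σ1 onset /f/, coda /∅/ ok; σ2 onset /d/, coda /v/ ok → permitted
fme — σ1 onset /fm/ (2→3 rises), coda /∅/ ok → permitted
mje.dvno — violates constraint 1: syllable 2 onset /dvn/ has 3 consonants (> 2) → not permitted
vje — σ1 onset /vj/ (2→5 rises), coda /∅/ ok → permitted
jo.bfe — σ1 onset /j/, coda /∅/ ok; σ2 onset /bf/ (1→2 rises), coda /∅/ ok → permitted
gfev.va — σ1 onset /gf/ (1→2 rises), coda /v/ ok; σ2 onset /v/, coda /∅/ ok → permitted

mje.dvno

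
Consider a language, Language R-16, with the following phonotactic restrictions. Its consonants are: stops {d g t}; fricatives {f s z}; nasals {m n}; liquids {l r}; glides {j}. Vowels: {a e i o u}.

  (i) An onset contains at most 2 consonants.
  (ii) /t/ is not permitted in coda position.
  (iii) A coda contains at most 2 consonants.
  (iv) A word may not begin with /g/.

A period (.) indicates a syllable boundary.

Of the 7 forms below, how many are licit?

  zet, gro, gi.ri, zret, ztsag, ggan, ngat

zet — violates constraint (ii): syllable 1 coda contains /t/ → illicit
gro — violates constraint (iv): word begins with /g/ → illicit
gi.ri — violates constraint (iv): word begins with /g/ → illicit
zret — violates constraint (ii): syllable 1 coda contains /t/ → illicit
ztsag — violates constraint (i): syllable 1 onset /zts/ has 3 consonants (> 2) → illicit
ggan — violates constraint (iv): word begins with /g/ → illicit
ngat — violates constraint (ii): syllable 1 coda contains /t/ → illicit
No form is licit → 0.

0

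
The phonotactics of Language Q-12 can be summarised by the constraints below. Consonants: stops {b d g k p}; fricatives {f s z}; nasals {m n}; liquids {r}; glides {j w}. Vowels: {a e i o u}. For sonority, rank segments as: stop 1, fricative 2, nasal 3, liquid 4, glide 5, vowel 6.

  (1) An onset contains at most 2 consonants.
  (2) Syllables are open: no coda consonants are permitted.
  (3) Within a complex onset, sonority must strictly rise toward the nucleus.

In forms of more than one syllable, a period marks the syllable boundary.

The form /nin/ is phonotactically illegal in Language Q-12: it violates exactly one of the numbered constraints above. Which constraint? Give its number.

/nin/: syllable 1 coda /n/ has 1 consonant (> 0).
This is a violation of constraint 2: "Syllables are open: no coda consonants are permitted."
The remaining constraints (1, 3) are satisfied.

2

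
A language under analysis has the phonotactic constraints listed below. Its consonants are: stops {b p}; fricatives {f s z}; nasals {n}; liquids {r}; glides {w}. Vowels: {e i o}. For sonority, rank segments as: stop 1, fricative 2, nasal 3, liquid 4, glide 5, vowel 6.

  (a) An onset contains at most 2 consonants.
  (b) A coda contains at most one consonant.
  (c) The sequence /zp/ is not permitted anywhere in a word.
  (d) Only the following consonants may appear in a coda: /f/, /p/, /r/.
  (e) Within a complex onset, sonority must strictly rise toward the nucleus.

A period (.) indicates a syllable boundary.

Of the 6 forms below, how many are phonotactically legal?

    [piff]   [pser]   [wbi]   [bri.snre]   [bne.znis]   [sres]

1

[piff] — violates constraint (b): syllable 1 coda /ff/ has 2 consonants (> 1) → phonotactically illegal
[pser] — σ1 onset /ps/ (1→2 rises), coda /r/ ok → phonotactically legal
[wbi] — violates constraint (e): syllable 1 onset /wb/: /w/ (glide, 5) → /b/ (stop, 1) does not rise → phonotactically illegal
[bri.snre] — violates constraint (a): syllable 2 onset /snr/ has 3 consonants (> 2) → phonotactically illegal
[bne.znis] — violates constraint (d): syllable 2 coda contains /s/, which is not a licensed coda consonant → phonotactically illegal
[sres] — violates constraint (d): syllable 1 coda contains /s/, which is not a licensed coda consonant → phonotactically illegal
Phonotactically legal: [pser] → 1.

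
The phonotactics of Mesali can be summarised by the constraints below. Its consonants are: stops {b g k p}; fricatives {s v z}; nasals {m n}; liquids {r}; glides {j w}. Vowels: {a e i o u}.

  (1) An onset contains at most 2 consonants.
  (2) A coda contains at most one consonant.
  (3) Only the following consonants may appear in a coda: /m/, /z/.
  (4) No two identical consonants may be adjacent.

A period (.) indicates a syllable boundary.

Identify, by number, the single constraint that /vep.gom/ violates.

/vep.gom/: syllable 1 coda contains /p/, which is not a licensed coda consonant.
This is a violation of constraint 3: "Only the following consonants may appear in a coda: /m/, /z/."
The remaining constraints (1, 2, 4) are satisfied.

3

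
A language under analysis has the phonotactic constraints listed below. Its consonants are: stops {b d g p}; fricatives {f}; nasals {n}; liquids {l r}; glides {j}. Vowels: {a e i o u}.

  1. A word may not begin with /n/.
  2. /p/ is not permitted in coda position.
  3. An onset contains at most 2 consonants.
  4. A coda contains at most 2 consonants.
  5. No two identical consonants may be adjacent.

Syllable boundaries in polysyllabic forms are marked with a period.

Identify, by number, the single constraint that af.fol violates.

af.fol: adjacent identical consonants /ff/.
This is a violation of constraint 5: "No two identical consonants may be adjacent."
The remaining constraints (1, 2, 3, 4) are satisfied.

5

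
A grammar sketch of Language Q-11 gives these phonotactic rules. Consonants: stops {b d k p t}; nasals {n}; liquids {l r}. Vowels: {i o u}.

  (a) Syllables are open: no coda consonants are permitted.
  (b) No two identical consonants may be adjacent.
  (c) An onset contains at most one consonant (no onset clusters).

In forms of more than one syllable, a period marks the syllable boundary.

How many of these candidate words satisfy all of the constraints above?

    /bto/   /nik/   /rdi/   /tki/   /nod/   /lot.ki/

/bto/ — violates constraint (c): syllable 1 onset /bt/ has 2 consonants (> 1) → ill-formed
/nik/ — violates constraint (a): syllable 1 coda /k/ has 1 consonant (> 0) → ill-formed
/rdi/ — violates constraint (c): syllable 1 onset /rd/ has 2 consonants (> 1) → ill-formed
/tki/ — violates constraint (c): syllable 1 onset /tk/ has 2 consonants (> 1) → ill-formed
/nod/ — violates constraint (a): syllable 1 coda /d/ has 1 consonant (> 0) → ill-formed
/lot.ki/ — violates constraint (a): syllable 1 coda /t/ has 1 consonant (> 0) → ill-formed
No form is well-formed → 0.

0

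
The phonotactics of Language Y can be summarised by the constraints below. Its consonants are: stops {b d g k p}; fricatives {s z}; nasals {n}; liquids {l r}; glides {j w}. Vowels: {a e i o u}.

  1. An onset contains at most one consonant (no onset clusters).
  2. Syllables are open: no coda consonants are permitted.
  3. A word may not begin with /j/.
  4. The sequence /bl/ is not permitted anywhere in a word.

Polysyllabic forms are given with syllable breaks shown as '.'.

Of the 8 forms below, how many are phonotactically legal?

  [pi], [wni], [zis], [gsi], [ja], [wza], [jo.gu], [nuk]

[pi] — σ1 onset /p/, coda /∅/ ok → phonotactically legal
[wni] — violates constraint 1: syllable 1 onset /wn/ has 2 consonants (> 1) → phonotactically illegal
[zis] — violates constraint 2: syllable 1 coda /s/ has 1 consonant (> 0) → phonotactically illegal
[gsi] — violates constraint 1: syllable 1 onset /gs/ has 2 consonants (> 1) → phonotactically illegal
[ja] — violates constraint 3: word begins with /j/ → phonotactically illegal
[wza] — violates constraint 1: syllable 1 onset /wz/ has 2 consonants (> 1) → phonotactically illegal
[jo.gu] — violates constraint 3: word begins with /j/ → phonotactically illegal
[nuk] — violates constraint 2: syllable 1 coda /k/ has 1 consonant (> 0) → phonotactically illegal
Phonotactically legal: [pi] → 1.

1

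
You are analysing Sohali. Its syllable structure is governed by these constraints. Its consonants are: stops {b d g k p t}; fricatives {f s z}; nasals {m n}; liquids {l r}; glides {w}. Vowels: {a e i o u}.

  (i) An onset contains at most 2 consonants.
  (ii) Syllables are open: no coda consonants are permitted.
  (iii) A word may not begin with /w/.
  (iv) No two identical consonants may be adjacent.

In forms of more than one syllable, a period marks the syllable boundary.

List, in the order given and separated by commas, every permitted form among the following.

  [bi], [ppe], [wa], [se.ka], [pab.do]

[bi] — σ1 onset /b/, coda /∅/ ok → permitted
[ppe] — violates constraint (iv): adjacent identical consonants /pp/ → not permitted
[wa] — violates constraint (iii): word begins with /w/ → not permitted
[se.ka] — σ1 onset /s/, coda /∅/ ok; σ2 onset /k/, coda /∅/ ok → permitted
[pab.do] — violates constraint (ii): syllable 1 coda /b/ has 1 consonant (> 0) → not permitted

[bi], [se.ka]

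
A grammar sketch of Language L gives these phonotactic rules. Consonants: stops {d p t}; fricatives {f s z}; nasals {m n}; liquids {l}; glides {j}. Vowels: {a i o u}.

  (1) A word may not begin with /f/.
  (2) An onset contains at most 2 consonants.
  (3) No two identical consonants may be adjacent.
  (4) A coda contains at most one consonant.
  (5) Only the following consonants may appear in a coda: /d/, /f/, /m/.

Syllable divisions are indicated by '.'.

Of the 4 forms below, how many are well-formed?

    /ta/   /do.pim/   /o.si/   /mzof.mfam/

4

/ta/ — σ1 onset /t/, coda /∅/ ok → well-formed
/do.pim/ — σ1 onset /d/, coda /∅/ ok; σ2 onset /p/, coda /m/ ok → well-formed
/o.si/ — σ1 onset /∅/, coda /∅/ ok; σ2 onset /s/, coda /∅/ ok → well-formed
/mzof.mfam/ — σ1 onset /mz/ (2C), coda /f/ ok; σ2 onset /mf/ (2C), coda /m/ ok → well-formed
Well-formed: /ta/, /do.pim/, /o.si/, /mzof.mfam/ → 4.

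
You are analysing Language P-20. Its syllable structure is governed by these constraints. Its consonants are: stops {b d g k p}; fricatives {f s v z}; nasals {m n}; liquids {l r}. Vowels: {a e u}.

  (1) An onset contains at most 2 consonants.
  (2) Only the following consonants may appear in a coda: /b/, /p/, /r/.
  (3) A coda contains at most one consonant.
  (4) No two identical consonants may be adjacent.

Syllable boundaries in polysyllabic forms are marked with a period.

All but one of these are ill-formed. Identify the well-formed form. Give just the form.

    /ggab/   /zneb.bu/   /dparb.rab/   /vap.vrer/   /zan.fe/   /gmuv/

/vap.vrer/

/ggab/ — violates constraint 4: adjacent identical consonants /gg/ → ill-formed
/zneb.bu/ — violates constraint 4: adjacent identical consonants /bb/ → ill-formed
/dparb.rab/ — violates constraint 3: syllable 1 coda /rb/ has 2 consonants (> 1) → ill-formed
/vap.vrer/ — σ1 onset /v/, coda /p/ ok; σ2 onset /vr/ (2C), coda /r/ ok → well-formed
/zan.fe/ — violates constraint 2: syllable 1 coda contains /n/, which is not a licensed coda consonant → ill-formed
/gmuv/ — violates constraint 2: syllable 1 coda contains /v/, which is not a licensed coda consonant → ill-formed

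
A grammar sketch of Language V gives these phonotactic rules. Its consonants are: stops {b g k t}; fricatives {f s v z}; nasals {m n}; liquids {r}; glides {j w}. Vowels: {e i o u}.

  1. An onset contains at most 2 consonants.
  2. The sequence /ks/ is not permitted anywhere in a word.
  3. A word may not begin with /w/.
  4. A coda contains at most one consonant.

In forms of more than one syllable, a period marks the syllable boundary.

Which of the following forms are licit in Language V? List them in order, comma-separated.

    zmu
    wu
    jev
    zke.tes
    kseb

zmu, jev, zke.tes

zmu — σ1 onset /zm/ (2C), coda /∅/ ok → licit
wu — violates constraint 3: word begins with /w/ → illicit
jev — σ1 onset /j/, coda /v/ ok → licit
zke.tes — σ1 onset /zk/ (2C), coda /∅/ ok; σ2 onset /t/, coda /s/ ok → licit
kseb — violates constraint 2: contains banned sequence /ks/ → illicit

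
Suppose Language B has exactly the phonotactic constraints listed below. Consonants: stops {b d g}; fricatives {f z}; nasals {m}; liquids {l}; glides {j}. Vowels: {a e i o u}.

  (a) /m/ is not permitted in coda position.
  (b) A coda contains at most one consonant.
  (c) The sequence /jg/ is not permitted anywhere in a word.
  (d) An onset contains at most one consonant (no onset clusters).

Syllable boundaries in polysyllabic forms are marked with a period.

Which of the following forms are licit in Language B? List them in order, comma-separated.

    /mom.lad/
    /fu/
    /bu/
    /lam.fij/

/mom.lad/ — violates constraint (a): syllable 1 coda contains /m/ → illicit
/fu/ — σ1 onset /f/, coda /∅/ ok → licit
/bu/ — σ1 onset /b/, coda /∅/ ok → licit
/lam.fij/ — violates constraint (a): syllable 1 coda contains /m/ → illicit

/fu/, /bu/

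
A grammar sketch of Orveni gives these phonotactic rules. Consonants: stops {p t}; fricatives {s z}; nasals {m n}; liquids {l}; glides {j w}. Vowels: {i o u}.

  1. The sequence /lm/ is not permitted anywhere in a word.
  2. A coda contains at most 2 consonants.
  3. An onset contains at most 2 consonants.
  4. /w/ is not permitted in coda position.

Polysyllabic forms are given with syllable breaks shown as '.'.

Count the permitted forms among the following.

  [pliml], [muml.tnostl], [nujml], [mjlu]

[pliml] — σ1 onset /pl/ (2C), coda /ml/ (2C) ok → permitted
[muml.tnostl] — violates constraint 2: syllable 2 coda /stl/ has 3 consonants (> 2) → not permitted
[nujml] — violates constraint 2: syllable 1 coda /jml/ has 3 consonants (> 2) → not permitted
[mjlu] — violates constraint 3: syllable 1 onset /mjl/ has 3 consonants (> 2) → not permitted
Permitted: [pliml] → 1.

1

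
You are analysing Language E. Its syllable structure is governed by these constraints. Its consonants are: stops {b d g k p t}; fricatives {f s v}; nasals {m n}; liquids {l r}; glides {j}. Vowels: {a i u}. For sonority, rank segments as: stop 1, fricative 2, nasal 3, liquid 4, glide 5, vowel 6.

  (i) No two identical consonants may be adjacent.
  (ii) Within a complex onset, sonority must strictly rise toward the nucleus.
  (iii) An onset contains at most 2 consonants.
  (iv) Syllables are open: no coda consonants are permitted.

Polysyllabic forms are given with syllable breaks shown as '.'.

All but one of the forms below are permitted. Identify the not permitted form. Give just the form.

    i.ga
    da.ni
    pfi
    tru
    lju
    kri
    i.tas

i.tas

i.ga — σ1 onset /∅/, coda /∅/ ok; σ2 onset /g/, coda /∅/ ok → permitted
da.ni — σ1 onset /d/, coda /∅/ ok; σ2 onset /n/, coda /∅/ ok → permitted
pfi — σ1 onset /pf/ (1→2 rises), coda /∅/ ok → permitted
tru — σ1 onset /tr/ (1→4 rises), coda /∅/ ok → permitted
lju — σ1 onset /lj/ (4→5 rises), coda /∅/ ok → permitted
kri — σ1 onset /kr/ (1→4 rises), coda /∅/ ok → permitted
i.tas — violates constraint (iv): syllable 2 coda /s/ has 1 consonant (> 0) → not permitted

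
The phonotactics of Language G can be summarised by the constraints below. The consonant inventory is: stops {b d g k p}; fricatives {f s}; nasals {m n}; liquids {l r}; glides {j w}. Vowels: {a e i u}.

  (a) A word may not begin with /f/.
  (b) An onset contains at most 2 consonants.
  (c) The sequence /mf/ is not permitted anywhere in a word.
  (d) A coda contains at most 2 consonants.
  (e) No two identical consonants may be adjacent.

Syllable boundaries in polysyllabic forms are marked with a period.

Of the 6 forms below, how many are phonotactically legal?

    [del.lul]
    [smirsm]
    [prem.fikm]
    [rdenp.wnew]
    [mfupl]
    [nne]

1

[del.lul] — violates constraint (e): adjacent identical consonants /ll/ → phonotactically illegal
[smirsm] — violates constraint (d): syllable 1 coda /rsm/ has 3 consonants (> 2) → phonotactically illegal
[prem.fikm] — violates constraint (c): contains banned sequence /mf/ → phonotactically illegal
[rdenp.wnew] — σ1 onset /rd/ (2C), coda /np/ (2C) ok; σ2 onset /wn/ (2C), coda /w/ ok → phonotactically legal
[mfupl] — violates constraint (c): contains banned sequence /mf/ → phonotactically illegal
[nne] — violates constraint (e): adjacent identical consonants /nn/ → phonotactically illegal
Phonotactically legal: [rdenp.wnew] → 1.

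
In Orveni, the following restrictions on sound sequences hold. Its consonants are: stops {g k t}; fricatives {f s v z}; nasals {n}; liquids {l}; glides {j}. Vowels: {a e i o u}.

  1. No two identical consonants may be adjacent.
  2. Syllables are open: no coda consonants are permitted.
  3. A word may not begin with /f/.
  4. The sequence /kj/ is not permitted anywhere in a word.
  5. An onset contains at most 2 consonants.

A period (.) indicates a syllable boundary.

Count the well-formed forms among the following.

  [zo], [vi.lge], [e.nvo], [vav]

3

[zo] — σ1 onset /z/, coda /∅/ ok → well-formed
[vi.lge] — σ1 onset /v/, coda /∅/ ok; σ2 onset /lg/ (2C), coda /∅/ ok → well-formed
[e.nvo] — σ1 onset /∅/, coda /∅/ ok; σ2 onset /nv/ (2C), coda /∅/ ok → well-formed
[vav] — violates constraint 2: syllable 1 coda /v/ has 1 consonant (> 0) → ill-formed
Well-formed: [zo], [vi.lge], [e.nvo] → 3.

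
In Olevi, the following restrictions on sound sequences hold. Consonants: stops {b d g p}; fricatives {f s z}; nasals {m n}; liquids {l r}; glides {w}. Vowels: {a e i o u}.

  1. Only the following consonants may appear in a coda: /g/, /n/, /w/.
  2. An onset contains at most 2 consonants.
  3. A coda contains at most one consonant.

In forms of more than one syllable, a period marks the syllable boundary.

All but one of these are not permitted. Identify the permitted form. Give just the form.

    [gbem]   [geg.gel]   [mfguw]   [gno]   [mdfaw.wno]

[gbem] — violates constraint 1: syllable 1 coda contains /m/, which is not a licensed coda consonant → not permitted
[geg.gel] — violates constraint 1: syllable 2 coda contains /l/, which is not a licensed coda consonant → not permitted
[mfguw] — violates constraint 2: syllable 1 onset /mfg/ has 3 consonants (> 2) → not permitted
[gno] — σ1 onset /gn/ (2C), coda /∅/ ok → permitted
[mdfaw.wno] — violates constraint 2: syllable 1 onset /mdf/ has 3 consonants (> 2) → not permitted

[gno]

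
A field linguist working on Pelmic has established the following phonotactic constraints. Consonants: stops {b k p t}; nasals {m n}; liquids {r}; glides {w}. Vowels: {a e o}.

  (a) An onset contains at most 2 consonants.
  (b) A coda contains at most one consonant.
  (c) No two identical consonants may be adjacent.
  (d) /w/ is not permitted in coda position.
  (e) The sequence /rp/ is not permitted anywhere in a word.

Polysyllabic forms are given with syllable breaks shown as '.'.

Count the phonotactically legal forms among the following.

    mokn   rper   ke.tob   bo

mokn — violates constraint (b): syllable 1 coda /kn/ has 2 consonants (> 1) → phonotactically illegal
rper — violates constraint (e): contains banned sequence /rp/ → phonotactically illegal
ke.tob — σ1 onset /k/, coda /∅/ ok; σ2 onset /t/, coda /b/ ok → phonotactically legal
bo — σ1 onset /b/, coda /∅/ ok → phonotactically legal
Phonotactically legal: ke.tob, bo → 2.

2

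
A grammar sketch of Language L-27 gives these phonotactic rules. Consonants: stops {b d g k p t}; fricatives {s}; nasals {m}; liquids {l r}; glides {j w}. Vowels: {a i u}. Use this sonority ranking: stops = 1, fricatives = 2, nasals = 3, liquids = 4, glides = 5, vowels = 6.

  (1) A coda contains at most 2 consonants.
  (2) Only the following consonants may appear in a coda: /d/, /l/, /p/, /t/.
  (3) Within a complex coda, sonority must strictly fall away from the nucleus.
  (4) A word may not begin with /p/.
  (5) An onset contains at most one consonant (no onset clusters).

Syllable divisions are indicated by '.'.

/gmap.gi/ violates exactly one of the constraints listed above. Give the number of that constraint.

5

/gmap.gi/: syllable 1 onset /gm/ has 2 consonants (> 1).
This is a violation of constraint 5: "An onset contains at most one consonant (no onset clusters)."
The remaining constraints (1, 2, 3, 4) are satisfied.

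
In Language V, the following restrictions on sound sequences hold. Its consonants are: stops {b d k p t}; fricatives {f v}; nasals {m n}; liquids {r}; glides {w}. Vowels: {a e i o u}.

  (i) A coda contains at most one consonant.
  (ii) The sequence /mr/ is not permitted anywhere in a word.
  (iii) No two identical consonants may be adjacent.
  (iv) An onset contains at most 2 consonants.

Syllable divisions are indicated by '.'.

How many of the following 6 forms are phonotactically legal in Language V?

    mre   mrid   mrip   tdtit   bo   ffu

mre — violates constraint (ii): contains banned sequence /mr/ → phonotactically illegal
mrid — violates constraint (ii): contains banned sequence /mr/ → phonotactically illegal
mrip — violates constraint (ii): contains banned sequence /mr/ → phonotactically illegal
tdtit — violates constraint (iv): syllable 1 onset /tdt/ has 3 consonants (> 2) → phonotactically illegal
bo — σ1 onset /b/, coda /∅/ ok → phonotactically legal
ffu — violates constraint (iii): adjacent identical consonants /ff/ → phonotactically illegal
Phonotactically legal: bo → 1.

1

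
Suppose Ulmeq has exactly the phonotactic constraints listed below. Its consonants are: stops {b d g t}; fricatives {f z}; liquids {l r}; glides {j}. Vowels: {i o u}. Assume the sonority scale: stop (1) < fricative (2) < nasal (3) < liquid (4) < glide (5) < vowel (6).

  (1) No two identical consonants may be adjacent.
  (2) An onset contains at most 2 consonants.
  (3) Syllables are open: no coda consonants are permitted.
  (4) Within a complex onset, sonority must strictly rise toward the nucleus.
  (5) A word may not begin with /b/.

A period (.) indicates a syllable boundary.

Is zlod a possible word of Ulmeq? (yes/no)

no

zlod — violates constraint 3: syllable 1 coda /d/ has 1 consonant (> 0) → phonotactically illegal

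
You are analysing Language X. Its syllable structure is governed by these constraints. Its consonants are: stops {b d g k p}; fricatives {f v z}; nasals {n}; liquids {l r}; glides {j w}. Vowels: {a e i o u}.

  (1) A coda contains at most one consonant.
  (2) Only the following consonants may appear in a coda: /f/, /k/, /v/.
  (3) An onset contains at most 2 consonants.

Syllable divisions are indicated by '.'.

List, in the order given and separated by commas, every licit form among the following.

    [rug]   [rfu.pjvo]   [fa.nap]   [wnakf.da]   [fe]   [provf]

[fe]

[rug] — violates constraint 2: syllable 1 coda contains /g/, which is not a licensed coda consonant → illicit
[rfu.pjvo] — violates constraint 3: syllable 2 onset /pjv/ has 3 consonants (> 2) → illicit
[fa.nap] — violates constraint 2: syllable 2 coda contains /p/, which is not a licensed coda consonant → illicit
[wnakf.da] — violates constraint 1: syllable 1 coda /kf/ has 2 consonants (> 1) → illicit
[fe] — σ1 onset /f/, coda /∅/ ok → licit
[provf] — violates constraint 1: syllable 1 coda /vf/ has 2 consonants (> 1) → illicit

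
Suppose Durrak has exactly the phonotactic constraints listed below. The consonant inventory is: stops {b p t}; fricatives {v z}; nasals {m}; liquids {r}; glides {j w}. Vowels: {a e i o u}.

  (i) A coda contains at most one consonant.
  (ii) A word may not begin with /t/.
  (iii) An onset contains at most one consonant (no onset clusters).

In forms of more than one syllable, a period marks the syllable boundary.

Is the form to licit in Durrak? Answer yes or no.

no

to — violates constraint (ii): word begins with /t/ → illicit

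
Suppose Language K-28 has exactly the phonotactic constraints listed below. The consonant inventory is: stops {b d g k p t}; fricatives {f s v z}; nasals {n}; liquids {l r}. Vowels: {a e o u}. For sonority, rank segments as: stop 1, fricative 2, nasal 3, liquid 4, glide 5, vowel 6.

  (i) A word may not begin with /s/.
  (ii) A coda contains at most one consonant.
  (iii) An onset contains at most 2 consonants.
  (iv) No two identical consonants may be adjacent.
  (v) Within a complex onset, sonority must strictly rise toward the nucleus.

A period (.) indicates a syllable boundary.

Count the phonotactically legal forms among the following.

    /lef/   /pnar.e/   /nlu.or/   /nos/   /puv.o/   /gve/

/lef/ — σ1 onset /l/, coda /f/ ok → phonotactically legal
/pnar.e/ — σ1 onset /pn/ (1→3 rises), coda /r/ ok; σ2 onset /∅/, coda /∅/ ok → phonotactically legal
/nlu.or/ — σ1 onset /nl/ (3→4 rises), coda /∅/ ok; σ2 onset /∅/, coda /r/ ok → phonotactically legal
/nos/ — σ1 onset /n/, coda /s/ ok → phonotactically legal
/puv.o/ — σ1 onset /p/, coda /v/ ok; σ2 onset /∅/, coda /∅/ ok → phonotactically legal
/gve/ — σ1 onset /gv/ (1→2 rises), coda /∅/ ok → phonotactically legal
Phonotactically legal: /lef/, /pnar.e/, /nlu.or/, /nos/, /puv.o/, /gve/ → 6.

6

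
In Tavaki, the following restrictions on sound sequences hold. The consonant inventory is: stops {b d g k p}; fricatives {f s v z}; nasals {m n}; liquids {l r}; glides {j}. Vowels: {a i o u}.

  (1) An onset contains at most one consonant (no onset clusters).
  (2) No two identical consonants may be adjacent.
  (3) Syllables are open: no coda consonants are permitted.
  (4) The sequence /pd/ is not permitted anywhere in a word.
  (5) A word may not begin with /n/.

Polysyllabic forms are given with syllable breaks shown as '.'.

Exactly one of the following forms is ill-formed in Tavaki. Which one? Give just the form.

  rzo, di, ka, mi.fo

rzo

rzo — violates constraint 1: syllable 1 onset /rz/ has 2 consonants (> 1) → ill-formed
di — σ1 onset /d/, coda /∅/ ok → well-formed
ka — σ1 onset /k/, coda /∅/ ok → well-formed
mi.fo — σ1 onset /m/, coda /∅/ ok; σ2 onset /f/, coda /∅/ ok → well-formed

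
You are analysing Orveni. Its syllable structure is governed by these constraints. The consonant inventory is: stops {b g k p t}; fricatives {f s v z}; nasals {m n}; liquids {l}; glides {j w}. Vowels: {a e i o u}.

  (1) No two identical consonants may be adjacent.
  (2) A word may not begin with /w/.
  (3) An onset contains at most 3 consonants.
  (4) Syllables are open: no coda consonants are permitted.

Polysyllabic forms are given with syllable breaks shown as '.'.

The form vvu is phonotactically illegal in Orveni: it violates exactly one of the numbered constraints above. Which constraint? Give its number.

1

vvu: adjacent identical consonants /vv/.
This is a violation of constraint 1: "No two identical consonants may be adjacent."
The remaining constraints (2, 3, 4) are satisfied.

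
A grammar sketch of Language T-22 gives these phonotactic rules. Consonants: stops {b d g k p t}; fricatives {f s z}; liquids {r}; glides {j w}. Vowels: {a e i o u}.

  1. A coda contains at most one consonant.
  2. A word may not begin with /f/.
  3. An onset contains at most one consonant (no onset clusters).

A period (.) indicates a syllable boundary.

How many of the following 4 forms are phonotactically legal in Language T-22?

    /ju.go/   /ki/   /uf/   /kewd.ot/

/ju.go/ — σ1 onset /j/, coda /∅/ ok; σ2 onset /g/, coda /∅/ ok → phonotactically legal
/ki/ — σ1 onset /k/, coda /∅/ ok → phonotactically legal
/uf/ — σ1 onset /∅/, coda /f/ ok → phonotactically legal
/kewd.ot/ — violates constraint 1: syllable 1 coda /wd/ has 2 consonants (> 1) → phonotactically illegal
Phonotactically legal: /ju.go/, /ki/, /uf/ → 3.

3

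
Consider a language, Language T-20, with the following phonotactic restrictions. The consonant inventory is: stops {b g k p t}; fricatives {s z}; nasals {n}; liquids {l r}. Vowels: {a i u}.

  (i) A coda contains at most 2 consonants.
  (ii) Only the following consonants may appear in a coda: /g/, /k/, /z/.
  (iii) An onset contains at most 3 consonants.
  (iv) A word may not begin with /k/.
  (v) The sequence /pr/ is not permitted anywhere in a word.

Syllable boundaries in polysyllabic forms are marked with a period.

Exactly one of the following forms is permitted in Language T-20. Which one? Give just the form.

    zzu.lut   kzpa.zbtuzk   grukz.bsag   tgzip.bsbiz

grukz.bsag

zzu.lut — violates constraint (ii): syllable 2 coda contains /t/, which is not a licensed coda consonant → not permitted
kzpa.zbtuzk — violates constraint (iv): word begins with /k/ → not permitted
grukz.bsag — σ1 onset /gr/ (2C), coda /kz/ (2C) ok; σ2 onset /bs/ (2C), coda /g/ ok → permitted
tgzip.bsbiz — violates constraint (ii): syllable 1 coda contains /p/, which is not a licensed coda consonant → not permitted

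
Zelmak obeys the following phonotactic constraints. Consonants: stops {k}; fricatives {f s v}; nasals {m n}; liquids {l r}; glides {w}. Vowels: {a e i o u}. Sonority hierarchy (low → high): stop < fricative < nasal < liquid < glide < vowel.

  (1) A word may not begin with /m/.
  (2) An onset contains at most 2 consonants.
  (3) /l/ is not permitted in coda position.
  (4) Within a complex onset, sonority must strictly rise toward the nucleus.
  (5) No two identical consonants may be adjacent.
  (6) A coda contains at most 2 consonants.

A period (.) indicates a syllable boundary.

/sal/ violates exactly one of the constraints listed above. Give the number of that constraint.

3

/sal/: syllable 1 coda contains /l/.
This is a violation of constraint 3: "/l/ is not permitted in coda position."
The remaining constraints (1, 2, 4, 5, 6) are satisfied.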